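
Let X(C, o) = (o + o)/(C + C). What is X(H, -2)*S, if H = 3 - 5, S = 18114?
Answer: 18114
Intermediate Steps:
H = -2
X(C, o) = o/C (X(C, o) = (2*o)/((2*C)) = (2*o)*(1/(2*C)) = o/C)
X(H, -2)*S = -2/(-2)*18114 = -2*(-½)*18114 = 1*18114 = 18114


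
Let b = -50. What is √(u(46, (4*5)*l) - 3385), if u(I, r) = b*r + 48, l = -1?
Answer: I*√2337 ≈ 48.343*I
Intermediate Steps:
u(I, r) = 48 - 50*r (u(I, r) = -50*r + 48 = 48 - 50*r)
√(u(46, (4*5)*l) - 3385) = √((48 - 50*4*5*(-1)) - 3385) = √((48 - 1000*(-1)) - 3385) = √((48 - 50*(-20)) - 3385) = √((48 + 1000) - 3385) = √(1048 - 3385) = √(-2337) = I*√2337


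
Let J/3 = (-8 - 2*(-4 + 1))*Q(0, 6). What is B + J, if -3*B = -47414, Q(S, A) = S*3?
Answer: 47414/3 ≈ 15805.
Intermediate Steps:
Q(S, A) = 3*S
B = 47414/3 (B = -⅓*(-47414) = 47414/3 ≈ 15805.)
J = 0 (J = 3*((-8 - 2*(-4 + 1))*(3*0)) = 3*((-8 - 2*(-3))*0) = 3*((-8 + 6)*0) = 3*(-2*0) = 3*0 = 0)
B + J = 47414/3 + 0 = 47414/3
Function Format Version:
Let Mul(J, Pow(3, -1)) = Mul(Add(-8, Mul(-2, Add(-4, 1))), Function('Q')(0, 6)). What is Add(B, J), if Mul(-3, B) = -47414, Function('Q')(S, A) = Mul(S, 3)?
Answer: Rational(47414, 3) ≈ 15805.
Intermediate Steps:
Function('Q')(S, A) = Mul(3, S)
B = Rational(47414, 3) (B = Mul(Rational(-1, 3), -47414) = Rational(47414, 3) ≈ 15805.)
J = 0 (J = Mul(3, Mul(Add(-8, Mul(-2, Add(-4, 1))), Mul(3, 0))) = Mul(3, Mul(Add(-8, Mul(-2, -3)), 0)) = Mul(3, Mul(Add(-8, 6), 0)) = Mul(3, Mul(-2, 0)) = Mul(3, 0) = 0)
Add(B, J) = Add(Rational(47414, 3), 0) = Rational(47414, 3)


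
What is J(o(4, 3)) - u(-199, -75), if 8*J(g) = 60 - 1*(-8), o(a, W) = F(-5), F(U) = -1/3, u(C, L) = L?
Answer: 167/2 ≈ 83.500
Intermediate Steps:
F(U) = -⅓ (F(U) = -1*⅓ = -⅓)
o(a, W) = -⅓
J(g) = 17/2 (J(g) = (60 - 1*(-8))/8 = (60 + 8)/8 = (⅛)*68 = 17/2)
J(o(4, 3)) - u(-199, -75) = 17/2 - 1*(-75) = 17/2 + 75 = 167/2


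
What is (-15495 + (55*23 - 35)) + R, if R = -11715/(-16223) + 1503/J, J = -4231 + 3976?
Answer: -19677925023/1378955 ≈ -14270.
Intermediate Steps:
J = -255
R = -7131948/1378955 (R = -11715/(-16223) + 1503/(-255) = -11715*(-1/16223) + 1503*(-1/255) = 11715/16223 - 501/85 = -7131948/1378955 ≈ -5.1720)
(-15495 + (55*23 - 35)) + R = (-15495 + (55*23 - 35)) - 7131948/1378955 = (-15495 + (1265 - 35)) - 7131948/1378955 = (-15495 + 1230) - 7131948/1378955 = -14265 - 7131948/1378955 = -19677925023/1378955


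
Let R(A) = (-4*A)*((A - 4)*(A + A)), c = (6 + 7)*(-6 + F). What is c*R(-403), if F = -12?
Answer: -123740066736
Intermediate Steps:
c = -234 (c = (6 + 7)*(-6 - 12) = 13*(-18) = -234)
R(A) = -8*A²*(-4 + A) (R(A) = (-4*A)*((-4 + A)*(2*A)) = (-4*A)*(2*A*(-4 + A)) = -8*A²*(-4 + A))
c*R(-403) = -1872*(-403)²*(4 - 1*(-403)) = -1872*162409*(4 + 403) = -1872*162409*407 = -234*528803704 = -123740066736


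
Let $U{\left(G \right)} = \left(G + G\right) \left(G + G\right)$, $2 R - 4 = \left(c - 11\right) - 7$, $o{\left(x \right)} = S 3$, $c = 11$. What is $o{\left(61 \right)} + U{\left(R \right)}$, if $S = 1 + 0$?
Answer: $12$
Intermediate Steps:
$S = 1$
$o{\left(x \right)} = 3$ ($o{\left(x \right)} = 1 \cdot 3 = 3$)
$R = - \frac{3}{2}$ ($R = 2 + \frac{\left(11 - 11\right) - 7}{2} = 2 + \frac{0 - 7}{2} = 2 + \frac{1}{2} \left(-7\right) = 2 - \frac{7}{2} = - \frac{3}{2} \approx -1.5$)
$U{\left(G \right)} = 4 G^{2}$ ($U{\left(G \right)} = 2 G 2 G = 4 G^{2}$)
$o{\left(61 \right)} + U{\left(R \right)} = 3 + 4 \left(- \frac{3}{2}\right)^{2} = 3 + 4 \cdot \frac{9}{4} = 3 + 9 = 12$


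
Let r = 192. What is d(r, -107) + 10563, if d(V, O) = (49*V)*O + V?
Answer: -995901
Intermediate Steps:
d(V, O) = V + 49*O*V (d(V, O) = 49*O*V + V = V + 49*O*V)
d(r, -107) + 10563 = 192*(1 + 49*(-107)) + 10563 = 192*(1 - 5243) + 10563 = 192*(-5242) + 10563 = -1006464 + 10563 = -995901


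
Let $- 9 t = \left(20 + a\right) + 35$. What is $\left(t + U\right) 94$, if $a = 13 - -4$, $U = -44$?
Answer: $-4888$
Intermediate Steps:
$a = 17$ ($a = 13 + 4 = 17$)
$t = -8$ ($t = - \frac{\left(20 + 17\right) + 35}{9} = - \frac{37 + 35}{9} = \left(- \frac{1}{9}\right) 72 = -8$)
$\left(t + U\right) 94 = \left(-8 - 44\right) 94 = \left(-52\right) 94 = -4888$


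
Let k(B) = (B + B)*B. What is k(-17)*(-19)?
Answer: -10982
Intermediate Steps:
k(B) = 2*B² (k(B) = (2*B)*B = 2*B²)
k(-17)*(-19) = (2*(-17)²)*(-19) = (2*289)*(-19) = 578*(-19) = -10982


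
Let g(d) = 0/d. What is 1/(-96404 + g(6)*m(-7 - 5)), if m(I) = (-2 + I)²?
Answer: -1/96404 ≈ -1.0373e-5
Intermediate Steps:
g(d) = 0
1/(-96404 + g(6)*m(-7 - 5)) = 1/(-96404 + 0*(-2 + (-7 - 5))²) = 1/(-96404 + 0*(-2 - 12)²) = 1/(-96404 + 0*(-14)²) = 1/(-96404 + 0*196) = 1/(-96404 + 0) = 1/(-96404) = -1/96404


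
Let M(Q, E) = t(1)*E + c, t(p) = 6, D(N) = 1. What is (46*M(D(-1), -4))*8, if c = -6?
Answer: -11040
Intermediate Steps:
M(Q, E) = -6 + 6*E (M(Q, E) = 6*E - 6 = -6 + 6*E)
(46*M(D(-1), -4))*8 = (46*(-6 + 6*(-4)))*8 = (46*(-6 - 24))*8 = (46*(-30))*8 = -1380*8 = -11040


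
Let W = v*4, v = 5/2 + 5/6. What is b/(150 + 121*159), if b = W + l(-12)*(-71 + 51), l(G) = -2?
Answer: 160/58167 ≈ 0.0027507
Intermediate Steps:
v = 10/3 (v = 5*(½) + 5*(⅙) = 5/2 + ⅚ = 10/3 ≈ 3.3333)
W = 40/3 (W = (10/3)*4 = 40/3 ≈ 13.333)
b = 160/3 (b = 40/3 - 2*(-71 + 51) = 40/3 - 2*(-20) = 40/3 + 40 = 160/3 ≈ 53.333)
b/(150 + 121*159) = 160/(3*(150 + 121*159)) = 160/(3*(150 + 19239)) = (160/3)/19389 = (160/3)*(1/19389) = 160/58167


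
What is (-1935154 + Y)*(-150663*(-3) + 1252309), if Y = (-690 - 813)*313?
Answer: -4099847338714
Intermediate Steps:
Y = -470439 (Y = -1503*313 = -470439)
(-1935154 + Y)*(-150663*(-3) + 1252309) = (-1935154 - 470439)*(-150663*(-3) + 1252309) = -2405593*(451989 + 1252309) = -2405593*1704298 = -4099847338714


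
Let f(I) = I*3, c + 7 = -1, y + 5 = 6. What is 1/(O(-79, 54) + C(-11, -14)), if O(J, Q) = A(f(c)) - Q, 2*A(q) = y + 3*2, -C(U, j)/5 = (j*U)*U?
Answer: 2/16839 ≈ 0.00011877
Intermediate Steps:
y = 1 (y = -5 + 6 = 1)
c = -8 (c = -7 - 1 = -8)
f(I) = 3*I
C(U, j) = -5*j*U**2 (C(U, j) = -5*j*U*U = -5*U*j*U = -5*j*U**2)
A(q) = 7/2 (A(q) = (1 + 3*2)/2 = (1 + 6)/2 = (1/2)*7 = 7/2)
O(J, Q) = 7/2 - Q
1/(O(-79, 54) + C(-11, -14)) = 1/((7/2 - 1*54) - 5*(-14)*(-11)**2) = 1/((7/2 - 54) - 5*(-14)*121) = 1/(-101/2 + 8470) = 1/(16839/2) = 2/16839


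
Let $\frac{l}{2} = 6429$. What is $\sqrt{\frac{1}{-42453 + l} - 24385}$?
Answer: $\frac{2 i \sqrt{5339486069805}}{29595} \approx 156.16 i$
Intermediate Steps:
$l = 12858$ ($l = 2 \cdot 6429 = 12858$)
$\sqrt{\frac{1}{-42453 + l} - 24385} = \sqrt{\frac{1}{-42453 + 12858} - 24385} = \sqrt{\frac{1}{-29595} - 24385} = \sqrt{- \frac{1}{29595} - 24385} = \sqrt{- \frac{721674076}{29595}} = \frac{2 i \sqrt{5339486069805}}{29595}$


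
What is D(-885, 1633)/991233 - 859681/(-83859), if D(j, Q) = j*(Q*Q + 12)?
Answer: -21895293764338/9235978683 ≈ -2370.7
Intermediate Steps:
D(j, Q) = j*(12 + Q²) (D(j, Q) = j*(Q² + 12) = j*(12 + Q²))
D(-885, 1633)/991233 - 859681/(-83859) = -885*(12 + 1633²)/991233 - 859681/(-83859) = -885*(12 + 2666689)*(1/991233) - 859681*(-1/83859) = -885*2666701*(1/991233) + 859681/83859 = -2360030385*1/991233 + 859681/83859 = -786676795/330411 + 859681/83859 = -21895293764338/9235978683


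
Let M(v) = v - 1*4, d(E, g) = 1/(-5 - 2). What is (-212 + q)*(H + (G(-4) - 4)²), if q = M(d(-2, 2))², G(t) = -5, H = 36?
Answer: -1116999/49 ≈ -22796.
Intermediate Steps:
d(E, g) = -⅐ (d(E, g) = 1/(-7) = -⅐)
M(v) = -4 + v (M(v) = v - 4 = -4 + v)
q = 841/49 (q = (-4 - ⅐)² = (-29/7)² = 841/49 ≈ 17.163)
(-212 + q)*(H + (G(-4) - 4)²) = (-212 + 841/49)*(36 + (-5 - 4)²) = -9547*(36 + (-9)²)/49 = -9547*(36 + 81)/49 = -9547/49*117 = -1116999/49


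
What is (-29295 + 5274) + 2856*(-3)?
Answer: -32589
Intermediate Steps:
(-29295 + 5274) + 2856*(-3) = -24021 - 8568 = -32589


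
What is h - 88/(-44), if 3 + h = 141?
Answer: 140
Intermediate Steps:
h = 138 (h = -3 + 141 = 138)
h - 88/(-44) = 138 - 88/(-44) = 138 - 88*(-1/44) = 138 + 2 = 140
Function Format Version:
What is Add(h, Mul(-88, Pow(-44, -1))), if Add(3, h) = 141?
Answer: 140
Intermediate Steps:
h = 138 (h = Add(-3, 141) = 138)
Add(h, Mul(-88, Pow(-44, -1))) = Add(138, Mul(-88, Pow(-44, -1))) = Add(138, Mul(-88, Rational(-1, 44))) = Add(138, 2) = 140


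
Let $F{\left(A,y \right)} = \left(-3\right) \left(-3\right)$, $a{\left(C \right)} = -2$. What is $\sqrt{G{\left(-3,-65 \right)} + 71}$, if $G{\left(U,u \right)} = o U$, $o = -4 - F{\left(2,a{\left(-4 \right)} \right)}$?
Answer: $\sqrt{110} \approx 10.488$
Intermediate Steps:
$F{\left(A,y \right)} = 9$
$o = -13$ ($o = -4 - 9 = -13$)
$G{\left(U,u \right)} = - 13 U$
$\sqrt{G{\left(-3,-65 \right)} + 71} = \sqrt{\left(-13\right) \left(-3\right) + 71} = \sqrt{39 + 71} = \sqrt{110}$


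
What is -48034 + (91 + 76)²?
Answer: -20145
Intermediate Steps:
-48034 + (91 + 76)² = -48034 + 167² = -48034 + 27889 = -20145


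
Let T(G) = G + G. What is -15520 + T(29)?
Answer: -15462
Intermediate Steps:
T(G) = 2*G
-15520 + T(29) = -15520 + 2*29 = -15520 + 58 = -15462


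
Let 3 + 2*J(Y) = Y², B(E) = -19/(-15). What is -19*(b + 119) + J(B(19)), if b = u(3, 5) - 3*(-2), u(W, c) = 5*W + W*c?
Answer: -662782/225 ≈ -2945.7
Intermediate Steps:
B(E) = 19/15 (B(E) = -19*(-1/15) = 19/15)
b = 36 (b = 3*(5 + 5) - 3*(-2) = 3*10 + 6 = 30 + 6 = 36)
J(Y) = -3/2 + Y²/2
-19*(b + 119) + J(B(19)) = -19*(36 + 119) + (-3/2 + (19/15)²/2) = -19*155 + (-3/2 + (½)*(361/225)) = -2945 + (-3/2 + 361/450) = -2945 - 157/225 = -662782/225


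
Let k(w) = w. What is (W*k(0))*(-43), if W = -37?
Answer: 0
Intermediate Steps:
(W*k(0))*(-43) = -37*0*(-43) = 0*(-43) = 0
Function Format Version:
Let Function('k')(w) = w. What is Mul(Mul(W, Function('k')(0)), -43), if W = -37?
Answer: 0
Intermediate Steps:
Mul(Mul(W, Function('k')(0)), -43) = Mul(Mul(-37, 0), -43) = Mul(0, -43) = 0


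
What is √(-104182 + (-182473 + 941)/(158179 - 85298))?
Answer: I*√553390525486994/72881 ≈ 322.78*I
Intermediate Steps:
√(-104182 + (-182473 + 941)/(158179 - 85298)) = √(-104182 - 181532/72881) = √(-7593069874/72881) = I*√553390525486994/72881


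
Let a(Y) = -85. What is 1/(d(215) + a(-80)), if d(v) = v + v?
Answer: 1/345 ≈ 0.0028986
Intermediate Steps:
d(v) = 2*v
1/(d(215) + a(-80)) = 1/(2*215 - 85) = 1/(430 - 85) = 1/345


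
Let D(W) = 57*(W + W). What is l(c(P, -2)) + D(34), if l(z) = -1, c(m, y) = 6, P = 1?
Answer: 3875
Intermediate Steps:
D(W) = 114*W (D(W) = 57*(2*W) = 114*W)
l(c(P, -2)) + D(34) = -1 + 114*34 = -1 + 3876 = 3875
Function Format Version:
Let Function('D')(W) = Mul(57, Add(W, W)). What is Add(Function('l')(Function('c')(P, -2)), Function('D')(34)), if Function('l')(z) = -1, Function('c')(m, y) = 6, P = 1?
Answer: 3875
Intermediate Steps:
Function('D')(W) = Mul(114, W) (Function('D')(W) = Mul(57, Mul(2, W)) = Mul(114, W))
Add(Function('l')(Function('c')(P, -2)), Function('D')(34)) = Add(-1, Mul(114, 34)) = Add(-1, 3876) = 3875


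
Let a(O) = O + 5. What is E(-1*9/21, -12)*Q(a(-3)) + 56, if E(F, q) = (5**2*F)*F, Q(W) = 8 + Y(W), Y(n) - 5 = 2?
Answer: 6119/49 ≈ 124.88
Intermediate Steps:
Y(n) = 7 (Y(n) = 5 + 2 = 7)
a(O) = 5 + O
Q(W) = 15 (Q(W) = 8 + 7 = 15)
E(F, q) = 25*F**2 (E(F, q) = (25*F)*F = 25*F**2)
E(-1*9/21, -12)*Q(a(-3)) + 56 = (25*(-1*9/21)**2)*15 + 56 = (25*(-9*1/21)**2)*15 + 56 = (25*(-3/7)**2)*15 + 56 = (25*(9/49))*15 + 56 = (225/49)*15 + 56 = 3375/49 + 56 = 6119/49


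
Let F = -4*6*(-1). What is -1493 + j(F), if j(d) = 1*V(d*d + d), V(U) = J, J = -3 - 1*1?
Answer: -1497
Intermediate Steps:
J = -4 (J = -3 - 1 = -4)
F = 24 (F = -24*(-1) = 24)
V(U) = -4
j(d) = -4 (j(d) = 1*(-4) = -4)
-1493 + j(F) = -1493 - 4 = -1497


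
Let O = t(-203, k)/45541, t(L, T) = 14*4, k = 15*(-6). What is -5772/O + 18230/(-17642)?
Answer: -579677990933/123494 ≈ -4.6940e+6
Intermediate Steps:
k = -90
t(L, T) = 56
O = 56/45541 ≈ 0.0012297
-5772/O + 18230/(-17642) = -5772/56/45541 + 18230/(-17642) = -5772*45541/56 + 18230*(-1/17642) = -65715663/14 - 9115/8821 = -579677990933/123494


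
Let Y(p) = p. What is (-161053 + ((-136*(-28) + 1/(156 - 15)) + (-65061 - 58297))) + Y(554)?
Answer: -39486908/141 ≈ -2.8005e+5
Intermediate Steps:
(-161053 + ((-136*(-28) + 1/(156 - 15)) + (-65061 - 58297))) + Y(554) = (-161053 + ((-136*(-28) + 1/(156 - 15)) + (-65061 - 58297))) + 554 = (-161053 + ((3808 + 1/141) - 123358)) + 554 = (-161053 + (536929/141 - 123358)) + 554 = (-161053 - 16856549/141) + 554 = -39565022/141 + 554 = -39486908/141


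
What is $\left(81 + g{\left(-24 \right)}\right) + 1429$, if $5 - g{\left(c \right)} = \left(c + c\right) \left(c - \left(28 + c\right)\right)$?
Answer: $171$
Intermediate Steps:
$g{\left(c \right)} = 5 + 56 c$ ($g{\left(c \right)} = 5 - \left(c + c\right) \left(c - \left(28 + c\right)\right) = 5 - 2 c \left(-28\right) = 5 - - 56 c = 5 + 56 c$)
$\left(81 + g{\left(-24 \right)}\right) + 1429 = \left(81 + \left(5 + 56 \left(-24\right)\right)\right) + 1429 = \left(81 + \left(5 - 1344\right)\right) + 1429 = \left(81 - 1339\right) + 1429 = -1258 + 1429 = 171$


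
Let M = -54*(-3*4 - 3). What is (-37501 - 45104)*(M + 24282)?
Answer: -2072724660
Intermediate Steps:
M = 810 (M = -54*(-12 - 3) = -54*(-15) = 810)
(-37501 - 45104)*(M + 24282) = (-37501 - 45104)*(810 + 24282) = -82605*25092 = -2072724660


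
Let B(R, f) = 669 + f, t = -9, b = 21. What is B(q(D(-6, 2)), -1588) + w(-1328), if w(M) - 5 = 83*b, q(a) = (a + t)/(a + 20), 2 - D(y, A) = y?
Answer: 829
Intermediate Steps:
D(y, A) = 2 - y
q(a) = (-9 + a)/(20 + a) (q(a) = (a - 9)/(a + 20) = (-9 + a)/(20 + a))
w(M) = 1748 (w(M) = 5 + 83*21 = 5 + 1743 = 1748)
B(q(D(-6, 2)), -1588) + w(-1328) = (669 - 1588) + 1748 = -919 + 1748 = 829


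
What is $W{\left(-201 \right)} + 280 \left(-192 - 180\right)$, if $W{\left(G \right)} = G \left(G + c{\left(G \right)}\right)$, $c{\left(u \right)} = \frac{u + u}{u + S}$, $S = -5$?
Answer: $- \frac{6607578}{103} \approx -64151.0$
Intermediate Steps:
$c{\left(u \right)} = \frac{2 u}{-5 + u}$ ($c{\left(u \right)} = \frac{u + u}{u - 5} = \frac{2 u}{-5 + u}$)
$W{\left(G \right)} = G \left(G + \frac{2 G}{-5 + G}\right)$
$W{\left(-201 \right)} + 280 \left(-192 - 180\right) = \frac{\left(-201\right)^{2} \left(-3 - 201\right)}{-5 - 201} + 280 \left(-192 - 180\right) = 40401 \frac{1}{-206} \left(-204\right) + 280 \left(-372\right) = 40401 \left(- \frac{1}{206}\right) \left(-204\right) - 104160 = \frac{4120902}{103} - 104160 = - \frac{6607578}{103}$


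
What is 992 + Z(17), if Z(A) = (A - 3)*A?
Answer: 1230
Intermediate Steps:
Z(A) = A*(-3 + A) (Z(A) = (-3 + A)*A = A*(-3 + A))
992 + Z(17) = 992 + 17*(-3 + 17) = 992 + 17*14 = 992 + 238 = 1230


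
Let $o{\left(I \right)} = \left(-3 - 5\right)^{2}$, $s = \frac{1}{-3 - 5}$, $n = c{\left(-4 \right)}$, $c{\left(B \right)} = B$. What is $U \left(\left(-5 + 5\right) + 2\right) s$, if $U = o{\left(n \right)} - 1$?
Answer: $- \frac{63}{4} \approx -15.75$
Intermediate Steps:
$n = -4$
$s = - \frac{1}{8}$ ($s = \frac{1}{-8} = - \frac{1}{8} \approx -0.125$)
$o{\left(I \right)} = 64$ ($o{\left(I \right)} = \left(-8\right)^{2} = 64$)
$U = 63$ ($U = 64 - 1 = 63$)
$U \left(\left(-5 + 5\right) + 2\right) s = 63 \left(\left(-5 + 5\right) + 2\right) \left(- \frac{1}{8}\right) = 63 \left(0 + 2\right) \left(- \frac{1}{8}\right) = 63 \cdot 2 \left(- \frac{1}{8}\right) = 126 \left(- \frac{1}{8}\right) = - \frac{63}{4}$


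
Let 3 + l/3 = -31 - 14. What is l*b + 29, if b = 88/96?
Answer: -103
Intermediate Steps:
l = -144 (l = -9 + 3*(-31 - 14) = -9 + 3*(-45) = -9 - 135 = -144)
b = 11/12 (b = 88*(1/96) = 11/12 ≈ 0.91667)
l*b + 29 = -144*11/12 + 29 = -132 + 29 = -103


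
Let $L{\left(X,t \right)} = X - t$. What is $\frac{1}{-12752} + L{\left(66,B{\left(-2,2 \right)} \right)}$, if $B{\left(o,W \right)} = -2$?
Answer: $\frac{867135}{12752} \approx 68.0$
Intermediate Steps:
$\frac{1}{-12752} + L{\left(66,B{\left(-2,2 \right)} \right)} = \frac{1}{-12752} + \left(66 - -2\right) = - \frac{1}{12752} + \left(66 + 2\right) = - \frac{1}{12752} + 68 = \frac{867135}{12752}$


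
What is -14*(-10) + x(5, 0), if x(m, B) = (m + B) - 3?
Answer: 142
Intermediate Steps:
x(m, B) = -3 + B + m (x(m, B) = (B + m) - 3 = -3 + B + m)
-14*(-10) + x(5, 0) = -14*(-10) + (-3 + 0 + 5) = 140 + 2 = 142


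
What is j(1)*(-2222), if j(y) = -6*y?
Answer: 13332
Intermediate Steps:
j(1)*(-2222) = -6*1*(-2222) = -6*(-2222) = 13332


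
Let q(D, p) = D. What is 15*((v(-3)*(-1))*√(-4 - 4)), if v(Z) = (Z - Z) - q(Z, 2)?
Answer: -90*I*√2 ≈ -127.28*I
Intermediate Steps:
v(Z) = -Z (v(Z) = (Z - Z) - Z = 0 - Z = -Z)
15*((v(-3)*(-1))*√(-4 - 4)) = 15*((-1*(-3)*(-1))*√(-4 - 4)) = 15*((3*(-1))*√(-8)) = 15*(-6*I*√2) = -90*I*√2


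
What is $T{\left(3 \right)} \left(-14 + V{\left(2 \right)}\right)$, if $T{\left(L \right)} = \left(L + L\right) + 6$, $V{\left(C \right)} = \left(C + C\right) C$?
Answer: $-72$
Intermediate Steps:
$V{\left(C \right)} = 2 C^{2}$ ($V{\left(C \right)} = 2 C C = 2 C^{2}$)
$T{\left(L \right)} = 6 + 2 L$ ($T{\left(L \right)} = 2 L + 6 = 6 + 2 L$)
$T{\left(3 \right)} \left(-14 + V{\left(2 \right)}\right) = \left(6 + 2 \cdot 3\right) \left(-14 + 2 \cdot 2^{2}\right) = \left(6 + 6\right) \left(-14 + 2 \cdot 4\right) = 12 \left(-14 + 8\right) = 12 \left(-6\right) = -72$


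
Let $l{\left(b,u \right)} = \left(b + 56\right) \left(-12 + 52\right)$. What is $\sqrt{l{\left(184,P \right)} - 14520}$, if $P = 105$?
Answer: $2 i \sqrt{1230} \approx 70.143 i$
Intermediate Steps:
$l{\left(b,u \right)} = 2240 + 40 b$ ($l{\left(b,u \right)} = \left(56 + b\right) 40 = 2240 + 40 b$)
$\sqrt{l{\left(184,P \right)} - 14520} = \sqrt{\left(2240 + 40 \cdot 184\right) - 14520} = \sqrt{\left(2240 + 7360\right) - 14520} = \sqrt{9600 - 14520} = \sqrt{-4920} = 2 i \sqrt{1230}$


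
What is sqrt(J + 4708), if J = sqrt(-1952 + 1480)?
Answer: sqrt(4708 + 2*I*sqrt(118)) ≈ 68.615 + 0.1583*I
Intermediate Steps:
J = 2*I*sqrt(118) (J = sqrt(-472) = 2*I*sqrt(118) ≈ 21.726*I)
sqrt(J + 4708) = sqrt(2*I*sqrt(118) + 4708) = sqrt(4708 + 2*I*sqrt(118))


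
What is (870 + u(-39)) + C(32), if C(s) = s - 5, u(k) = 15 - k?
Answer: 951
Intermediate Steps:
C(s) = -5 + s
(870 + u(-39)) + C(32) = (870 + (15 - 1*(-39))) + (-5 + 32) = (870 + (15 + 39)) + 27 = (870 + 54) + 27 = 924 + 27 = 951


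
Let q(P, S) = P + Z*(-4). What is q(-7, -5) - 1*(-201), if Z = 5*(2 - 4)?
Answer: 234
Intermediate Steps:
Z = -10 (Z = 5*(-2) = -10)
q(P, S) = 40 + P (q(P, S) = P - 10*(-4) = P + 40 = 40 + P)
q(-7, -5) - 1*(-201) = (40 - 7) - 1*(-201) = 33 + 201 = 234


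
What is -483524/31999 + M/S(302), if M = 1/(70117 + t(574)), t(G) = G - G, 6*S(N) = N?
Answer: -5119391002511/338794756333 ≈ -15.111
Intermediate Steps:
S(N) = N/6
t(G) = 0
M = 1/70117 (M = 1/(70117 + 0) = 1/70117 ≈ 1.4262e-5)
-483524/31999 + M/S(302) = -483524/31999 + 1/(70117*(((⅙)*302))) = -483524*1/31999 + 1/(70117*(151/3)) = -483524/31999 + (1/70117)*(3/151) = -483524/31999 + 3/10587667 = -5119391002511/338794756333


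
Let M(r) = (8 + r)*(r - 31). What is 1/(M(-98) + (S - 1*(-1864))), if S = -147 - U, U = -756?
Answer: 1/14083 ≈ 7.1008e-5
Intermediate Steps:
S = 609 (S = -147 - 1*(-756) = -147 + 756 = 609)
M(r) = (-31 + r)*(8 + r) (M(r) = (8 + r)*(-31 + r) = (-31 + r)*(8 + r))
1/(M(-98) + (S - 1*(-1864))) = 1/((-248 + (-98)² - 23*(-98)) + (609 - 1*(-1864))) = 1/((-248 + 9604 + 2254) + (609 + 1864)) = 1/(11610 + 2473) = 1/14083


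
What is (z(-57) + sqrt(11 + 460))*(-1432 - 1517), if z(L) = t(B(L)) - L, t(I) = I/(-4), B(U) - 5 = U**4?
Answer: 15564494661/2 - 2949*sqrt(471) ≈ 7.7822e+9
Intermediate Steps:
B(U) = 5 + U**4
t(I) = -I/4 (t(I) = I*(-1/4) = -I/4)
z(L) = -5/4 - L - L**4/4 (z(L) = -(5 + L**4)/4 - L = (-5/4 - L**4/4) - L = -5/4 - L - L**4/4)
(z(-57) + sqrt(11 + 460))*(-1432 - 1517) = ((-5/4 - 1*(-57) - 1/4*(-57)**4) + sqrt(11 + 460))*(-1432 - 1517) = ((-5/4 + 57 - 1/4*10556001) + sqrt(471))*(-2949) = ((-5/4 + 57 - 10556001/4) + sqrt(471))*(-2949) = (-5277889/2 + sqrt(471))*(-2949) = 15564494661/2 - 2949*sqrt(471)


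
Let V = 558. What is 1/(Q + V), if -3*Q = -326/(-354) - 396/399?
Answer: 70623/39409319 ≈ 0.0017920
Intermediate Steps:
Q = 1685/70623 (Q = -(-326/(-354) - 396/399)/3 = -(-326*(-1/354) - 396*1/399)/3 = -(163/177 - 132/133)/3 = -⅓*(-1685/23541) = 1685/70623 ≈ 0.023859)
1/(Q + V) = 1/(1685/70623 + 558) = 1/(39409319/70623) = 70623/39409319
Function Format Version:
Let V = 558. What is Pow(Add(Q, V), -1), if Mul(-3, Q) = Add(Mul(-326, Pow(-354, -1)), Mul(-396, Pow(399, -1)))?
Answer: Rational(70623, 39409319) ≈ 0.0017920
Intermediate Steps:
Q = Rational(1685, 70623) (Q = Mul(Rational(-1, 3), Add(Mul(-326, Pow(-354, -1)), Mul(-396, Pow(399, -1)))) = Mul(Rational(-1, 3), Add(Mul(-326, Rational(-1, 354)), Mul(-396, Rational(1, 399)))) = Mul(Rational(-1, 3), Add(Rational(163, 177), Rational(-132, 133))) = Mul(Rational(-1, 3), Rational(-1685, 23541)) = Rational(1685, 70623) ≈ 0.023859)
Pow(Add(Q, V), -1) = Pow(Add(Rational(1685, 70623), 558), -1) = Pow(Rational(39409319, 70623), -1) = Rational(70623, 39409319)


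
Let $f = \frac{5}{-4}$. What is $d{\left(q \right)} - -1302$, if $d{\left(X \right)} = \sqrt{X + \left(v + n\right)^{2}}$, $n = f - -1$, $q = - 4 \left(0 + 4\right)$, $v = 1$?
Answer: $1302 + \frac{i \sqrt{247}}{4} \approx 1302.0 + 3.9291 i$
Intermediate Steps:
$f = - \frac{5}{4}$ ($f = 5 \left(- \frac{1}{4}\right) = - \frac{5}{4} \approx -1.25$)
$q = -16$ ($q = \left(-4\right) 4 = -16$)
$n = - \frac{1}{4}$ ($n = - \frac{5}{4} - -1 = - \frac{5}{4} + 1 = - \frac{1}{4} \approx -0.25$)
$d{\left(X \right)} = \sqrt{\frac{9}{16} + X}$ ($d{\left(X \right)} = \sqrt{X + \left(1 - \frac{1}{4}\right)^{2}} = \sqrt{X + \left(\frac{3}{4}\right)^{2}} = \sqrt{X + \frac{9}{16}} = \sqrt{\frac{9}{16} + X}$)
$d{\left(q \right)} - -1302 = \frac{\sqrt{9 + 16 \left(-16\right)}}{4} - -1302 = \frac{\sqrt{9 - 256}}{4} + 1302 = \frac{\sqrt{-247}}{4} + 1302 = \frac{i \sqrt{247}}{4} + 1302 = 1302 + \frac{i \sqrt{247}}{4}$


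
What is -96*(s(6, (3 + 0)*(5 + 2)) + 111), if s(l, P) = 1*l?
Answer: -11232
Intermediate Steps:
s(l, P) = l
-96*(s(6, (3 + 0)*(5 + 2)) + 111) = -96*(6 + 111) = -96*117 = -11232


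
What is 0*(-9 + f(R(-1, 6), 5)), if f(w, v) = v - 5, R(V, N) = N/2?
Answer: 0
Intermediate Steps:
R(V, N) = N/2 (R(V, N) = N*(½) = N/2)
f(w, v) = -5 + v
0*(-9 + f(R(-1, 6), 5)) = 0*(-9 + (-5 + 5)) = 0*(-9 + 0) = 0*(-9) = 0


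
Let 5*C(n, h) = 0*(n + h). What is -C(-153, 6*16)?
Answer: 0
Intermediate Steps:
C(n, h) = 0 (C(n, h) = (0*(n + h))/5 = (0*(h + n))/5 = (⅕)*0 = 0)
-C(-153, 6*16) = -1*0 = 0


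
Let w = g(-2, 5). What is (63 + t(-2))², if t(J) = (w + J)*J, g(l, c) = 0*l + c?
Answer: 3249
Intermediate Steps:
g(l, c) = c (g(l, c) = 0 + c = c)
w = 5
t(J) = J*(5 + J) (t(J) = (5 + J)*J = J*(5 + J))
(63 + t(-2))² = (63 - 2*(5 - 2))² = (63 - 2*3)² = (63 - 6)² = 57² = 3249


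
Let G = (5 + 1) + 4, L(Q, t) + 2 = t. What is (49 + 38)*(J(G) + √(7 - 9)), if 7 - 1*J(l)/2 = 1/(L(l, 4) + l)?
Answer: 2407/2 + 87*I*√2 ≈ 1203.5 + 123.04*I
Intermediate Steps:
L(Q, t) = -2 + t
G = 10 (G = 6 + 4 = 10)
J(l) = 14 - 2/(2 + l) (J(l) = 14 - 2/((-2 + 4) + l) = 14 - 2/(2 + l))
(49 + 38)*(J(G) + √(7 - 9)) = (49 + 38)*(2*(13 + 7*10)/(2 + 10) + √(7 - 9)) = 87*(2*(13 + 70)/12 + √(-2)) = 87*(2*(1/12)*83 + I*√2) = 87*(83/6 + I*√2) = 2407/2 + 87*I*√2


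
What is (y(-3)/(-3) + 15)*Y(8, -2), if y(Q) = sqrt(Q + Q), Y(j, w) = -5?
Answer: -75 + 5*I*sqrt(6)/3 ≈ -75.0 + 4.0825*I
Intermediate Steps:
y(Q) = sqrt(2)*sqrt(Q) (y(Q) = sqrt(2*Q) = sqrt(2)*sqrt(Q))
(y(-3)/(-3) + 15)*Y(8, -2) = ((sqrt(2)*sqrt(-3))/(-3) + 15)*(-5) = ((sqrt(2)*(I*sqrt(3)))*(-1/3) + 15)*(-5) = ((I*sqrt(6))*(-1/3) + 15)*(-5) = (-I*sqrt(6)/3 + 15)*(-5) = (15 - I*sqrt(6)/3)*(-5) = -75 + 5*I*sqrt(6)/3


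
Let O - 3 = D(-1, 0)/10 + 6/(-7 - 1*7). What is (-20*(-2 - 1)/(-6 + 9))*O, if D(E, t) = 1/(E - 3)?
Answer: 713/14 ≈ 50.929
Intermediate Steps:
D(E, t) = 1/(-3 + E)
O = 713/280 (O = 3 + (1/(-3 - 1*10) + 6/(-7 - 1*7)) = 3 + ((⅒)/(-4) + 6/(-7 - 7)) = 3 + (-¼*⅒ + 6/(-14)) = 3 + (-1/40 + 6*(-1/14)) = 3 + (-1/40 - 3/7) = 3 - 127/280 = 713/280 ≈ 2.5464)
(-20*(-2 - 1)/(-6 + 9))*O = -20*(-2 - 1)/(-6 + 9)*(713/280) = -(-60)/3*(713/280) = -20*(-1)*(713/280) = 20*(713/280) = 713/14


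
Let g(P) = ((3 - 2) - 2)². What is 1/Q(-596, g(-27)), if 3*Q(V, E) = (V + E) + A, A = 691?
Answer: 1/32 ≈ 0.031250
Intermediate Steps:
g(P) = 1 (g(P) = (1 - 2)² = (-1)² = 1)
Q(V, E) = 691/3 + E/3 + V/3 (Q(V, E) = ((V + E) + 691)/3 = ((E + V) + 691)/3 = (691 + E + V)/3 = 691/3 + E/3 + V/3)
1/Q(-596, g(-27)) = 1/(691/3 + (⅓)*1 + (⅓)*(-596)) = 1/(691/3 + ⅓ - 596/3) = 1/32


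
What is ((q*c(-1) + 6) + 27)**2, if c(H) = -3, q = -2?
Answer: 1521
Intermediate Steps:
((q*c(-1) + 6) + 27)**2 = ((-2*(-3) + 6) + 27)**2 = ((6 + 6) + 27)**2 = (12 + 27)**2 = 39**2 = 1521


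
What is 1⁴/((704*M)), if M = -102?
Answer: -1/71808 ≈ -1.3926e-5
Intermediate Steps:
1⁴/((704*M)) = 1⁴/((704*(-102))) = 1/(-71808) = 1*(-1/71808) = -1/71808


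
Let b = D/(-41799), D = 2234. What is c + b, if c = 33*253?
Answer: 348977617/41799 ≈ 8349.0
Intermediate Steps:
c = 8349
b = -2234/41799 (b = 2234/(-41799) = 2234*(-1/41799) = -2234/41799 ≈ -0.053446)
c + b = 8349 - 2234/41799 = 348977617/41799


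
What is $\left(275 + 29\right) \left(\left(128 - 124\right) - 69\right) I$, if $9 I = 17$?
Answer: $- \frac{335920}{9} \approx -37324.0$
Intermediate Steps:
$I = \frac{17}{9}$ ($I = \frac{1}{9} \cdot 17 = \frac{17}{9} \approx 1.8889$)
$\left(275 + 29\right) \left(\left(128 - 124\right) - 69\right) I = \left(275 + 29\right) \left(\left(128 - 124\right) - 69\right) \frac{17}{9} = 304 \left(\left(128 - 124\right) - 69\right) \frac{17}{9} = 304 \left(4 - 69\right) \frac{17}{9} = 304 \left(-65\right) \frac{17}{9} = \left(-19760\right) \frac{17}{9} = - \frac{335920}{9}$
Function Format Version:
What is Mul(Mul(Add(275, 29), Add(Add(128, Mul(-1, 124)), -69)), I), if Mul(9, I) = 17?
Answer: Rational(-335920, 9) ≈ -37324.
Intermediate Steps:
I = Rational(17, 9) (I = Mul(Rational(1, 9), 17) = Rational(17, 9) ≈ 1.8889)
Mul(Mul(Add(275, 29), Add(Add(128, Mul(-1, 124)), -69)), I) = Mul(Mul(Add(275, 29), Add(Add(128, Mul(-1, 124)), -69)), Rational(17, 9)) = Mul(Mul(304, Add(Add(128, -124), -69)), Rational(17, 9)) = Mul(Mul(304, Add(4, -69)), Rational(17, 9)) = Mul(Mul(304, -65), Rational(17, 9)) = Mul(-19760, Rational(17, 9)) = Rational(-335920, 9)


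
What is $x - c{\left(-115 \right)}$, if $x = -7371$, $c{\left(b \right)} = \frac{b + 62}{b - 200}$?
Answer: $- \frac{2321918}{315} \approx -7371.2$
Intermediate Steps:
$c{\left(b \right)} = \frac{62 + b}{-200 + b}$
$x - c{\left(-115 \right)} = -7371 - \frac{62 - 115}{-200 - 115} = -7371 - \frac{1}{-315} \left(-53\right) = -7371 - \left(- \frac{1}{315}\right) \left(-53\right) = -7371 - \frac{53}{315} = - \frac{2321918}{315}$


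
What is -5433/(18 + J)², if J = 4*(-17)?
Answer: -5433/2500 ≈ -2.1732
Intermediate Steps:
J = -68
-5433/(18 + J)² = -5433/(18 - 68)² = -5433/((-50)²) = -5433/2500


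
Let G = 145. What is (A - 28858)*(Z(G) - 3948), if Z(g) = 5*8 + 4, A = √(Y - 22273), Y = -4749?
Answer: 112661632 - 3904*I*√27022 ≈ 1.1266e+8 - 6.4175e+5*I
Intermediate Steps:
A = I*√27022 (A = √(-4749 - 22273) = √(-27022) = I*√27022 ≈ 164.38*I)
Z(g) = 44 (Z(g) = 40 + 4 = 44)
(A - 28858)*(Z(G) - 3948) = (I*√27022 - 28858)*(44 - 3948) = (-28858 + I*√27022)*(-3904) = 112661632 - 3904*I*√27022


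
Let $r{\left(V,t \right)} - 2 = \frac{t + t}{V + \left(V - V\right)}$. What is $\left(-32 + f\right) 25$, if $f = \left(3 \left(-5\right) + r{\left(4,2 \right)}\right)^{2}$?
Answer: $2800$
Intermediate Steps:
$r{\left(V,t \right)} = 2 + \frac{2 t}{V}$ ($r{\left(V,t \right)} = 2 + \frac{t + t}{V + \left(V - V\right)} = 2 + \frac{2 t}{V + 0} = 2 + \frac{2 t}{V}$)
$f = 144$ ($f = \left(3 \left(-5\right) + \left(2 + 2 \cdot 2 \cdot \frac{1}{4}\right)\right)^{2} = \left(-15 + \left(2 + 2 \cdot 2 \cdot \frac{1}{4}\right)\right)^{2} = \left(-15 + \left(2 + 1\right)\right)^{2} = \left(-15 + 3\right)^{2} = \left(-12\right)^{2} = 144$)
$\left(-32 + f\right) 25 = \left(-32 + 144\right) 25 = 112 \cdot 25 = 2800$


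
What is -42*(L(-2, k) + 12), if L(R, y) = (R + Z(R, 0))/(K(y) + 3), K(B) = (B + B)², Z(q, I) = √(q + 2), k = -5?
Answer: -51828/103 ≈ -503.18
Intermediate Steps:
Z(q, I) = √(2 + q)
K(B) = 4*B² (K(B) = (2*B)² = 4*B²)
L(R, y) = (R + √(2 + R))/(3 + 4*y²) (L(R, y) = (R + √(2 + R))/(4*y² + 3) = (R + √(2 + R))/(3 + 4*y²))
-42*(L(-2, k) + 12) = -42*((-2 + √(2 - 2))/(3 + 4*(-5)²) + 12) = -42*((-2 + √0)/(3 + 4*25) + 12) = -42*((-2 + 0)/(3 + 100) + 12) = -42*(-2/103 + 12) = -42*1234/103 = -51828/103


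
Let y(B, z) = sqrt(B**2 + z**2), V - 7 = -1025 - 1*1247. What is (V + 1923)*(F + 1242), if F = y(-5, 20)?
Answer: -424764 - 1710*sqrt(17) ≈ -4.3181e+5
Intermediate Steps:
V = -2265 (V = 7 + (-1025 - 1*1247) = 7 + (-1025 - 1247) = 7 - 2272 = -2265)
F = 5*sqrt(17) (F = sqrt((-5)**2 + 20**2) = sqrt(25 + 400) = sqrt(425) = 5*sqrt(17) ≈ 20.616)
(V + 1923)*(F + 1242) = (-2265 + 1923)*(5*sqrt(17) + 1242) = -342*(1242 + 5*sqrt(17)) = -424764 - 1710*sqrt(17)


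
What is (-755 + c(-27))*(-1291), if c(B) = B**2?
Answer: 33566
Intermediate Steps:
(-755 + c(-27))*(-1291) = (-755 + (-27)**2)*(-1291) = (-755 + 729)*(-1291) = -26*(-1291) = 33566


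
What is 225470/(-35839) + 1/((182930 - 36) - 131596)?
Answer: -11566124221/1838469022 ≈ -6.2912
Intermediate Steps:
225470/(-35839) + 1/((182930 - 36) - 131596) = 225470*(-1/35839) + 1/(182894 - 131596) = -225470/35839 + 1/51298 = -11566124221/1838469022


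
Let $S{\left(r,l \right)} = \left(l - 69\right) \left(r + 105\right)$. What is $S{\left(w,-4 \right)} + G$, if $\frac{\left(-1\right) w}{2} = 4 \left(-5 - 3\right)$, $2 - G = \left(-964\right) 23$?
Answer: $9837$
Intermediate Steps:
$G = 22174$ ($G = 2 - \left(-964\right) 23 = 2 - -22172 = 2 + 22172 = 22174$)
$w = 64$ ($w = - 2 \cdot 4 \left(-5 - 3\right) = - 2 \cdot 4 \left(-8\right) = \left(-2\right) \left(-32\right) = 64$)
$S{\left(r,l \right)} = \left(-69 + l\right) \left(105 + r\right)$
$S{\left(w,-4 \right)} + G = \left(-7245 - 4416 + 105 \left(-4\right) - 256\right) + 22174 = \left(-7245 - 4416 - 420 - 256\right) + 22174 = -12337 + 22174 = 9837$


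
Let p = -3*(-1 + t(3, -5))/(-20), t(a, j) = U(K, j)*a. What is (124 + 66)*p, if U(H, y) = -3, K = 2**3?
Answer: -285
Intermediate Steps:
K = 8
t(a, j) = -3*a
p = -3/2 (p = -3*(-1 - 3*3)/(-20) = -3*(-1 - 9)*(-1/20) = -3*(-10)*(-1/20) = 30*(-1/20) = -3/2 ≈ -1.5000)
(124 + 66)*p = (124 + 66)*(-3/2) = 190*(-3/2) = -285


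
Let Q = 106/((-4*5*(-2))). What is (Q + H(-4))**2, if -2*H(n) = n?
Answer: 8649/400 ≈ 21.622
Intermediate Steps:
H(n) = -n/2
Q = 53/20 (Q = 106/((-20*(-2))) = 106/40 = 106*(1/40) = 53/20 ≈ 2.6500)
(Q + H(-4))**2 = (53/20 - 1/2*(-4))**2 = (53/20 + 2)**2 = (93/20)**2 = 8649/400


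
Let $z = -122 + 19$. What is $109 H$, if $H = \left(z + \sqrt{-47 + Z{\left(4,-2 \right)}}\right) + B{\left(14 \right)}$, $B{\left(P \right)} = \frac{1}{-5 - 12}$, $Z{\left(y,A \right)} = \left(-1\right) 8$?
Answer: $- \frac{190968}{17} + 109 i \sqrt{55} \approx -11233.0 + 808.37 i$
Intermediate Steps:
$Z{\left(y,A \right)} = -8$
$z = -103$
$B{\left(P \right)} = - \frac{1}{17}$ ($B{\left(P \right)} = \frac{1}{-17} = - \frac{1}{17}$)
$H = - \frac{1752}{17} + i \sqrt{55}$ ($H = \left(-103 + \sqrt{-47 - 8}\right) - \frac{1}{17} = \left(-103 + \sqrt{-55}\right) - \frac{1}{17} = \left(-103 + i \sqrt{55}\right) - \frac{1}{17} = - \frac{1752}{17} + i \sqrt{55} \approx -103.06 + 7.4162 i$)
$109 H = 109 \left(- \frac{1752}{17} + i \sqrt{55}\right) = - \frac{190968}{17} + 109 i \sqrt{55}$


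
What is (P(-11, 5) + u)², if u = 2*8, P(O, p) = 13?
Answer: 841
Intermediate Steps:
u = 16
(P(-11, 5) + u)² = (13 + 16)² = 29² = 841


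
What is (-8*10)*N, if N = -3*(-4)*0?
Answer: 0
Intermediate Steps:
N = 0 (N = 12*0 = 0)
(-8*10)*N = -8*10*0 = -80*0 = 0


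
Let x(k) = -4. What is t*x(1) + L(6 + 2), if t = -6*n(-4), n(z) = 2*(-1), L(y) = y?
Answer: -40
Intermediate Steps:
n(z) = -2
t = 12 (t = -6*(-2) = 12)
t*x(1) + L(6 + 2) = 12*(-4) + (6 + 2) = -48 + 8 = -40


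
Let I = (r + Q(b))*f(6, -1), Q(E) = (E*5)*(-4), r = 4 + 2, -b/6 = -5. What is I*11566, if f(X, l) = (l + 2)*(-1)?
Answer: 6870204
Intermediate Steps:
b = 30 (b = -6*(-5) = 30)
r = 6
Q(E) = -20*E (Q(E) = (5*E)*(-4) = -20*E)
f(X, l) = -2 - l (f(X, l) = (2 + l)*(-1) = -2 - l)
I = 594 (I = (6 - 20*30)*(-2 - 1*(-1)) = (6 - 600)*(-2 + 1) = -594*(-1) = 594)
I*11566 = 594*11566 = 6870204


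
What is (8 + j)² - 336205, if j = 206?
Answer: -290409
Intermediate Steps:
(8 + j)² - 336205 = (8 + 206)² - 336205 = 214² - 336205 = 45796 - 336205 = -290409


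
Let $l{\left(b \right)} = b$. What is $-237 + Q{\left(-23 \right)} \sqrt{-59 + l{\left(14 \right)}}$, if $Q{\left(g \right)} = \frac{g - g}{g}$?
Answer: $-237$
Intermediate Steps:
$Q{\left(g \right)} = 0$ ($Q{\left(g \right)} = \frac{0}{g} = 0$)
$-237 + Q{\left(-23 \right)} \sqrt{-59 + l{\left(14 \right)}} = -237 + 0 \sqrt{-59 + 14} = -237 + 0 \sqrt{-45} = -237 + 0 \cdot 3 i \sqrt{5} = -237 + 0 = -237$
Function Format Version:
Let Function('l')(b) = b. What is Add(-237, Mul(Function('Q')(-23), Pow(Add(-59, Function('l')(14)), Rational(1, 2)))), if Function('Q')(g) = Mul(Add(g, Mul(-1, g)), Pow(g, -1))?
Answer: -237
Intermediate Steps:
Function('Q')(g) = 0 (Function('Q')(g) = Mul(0, Pow(g, -1)) = 0)
Add(-237, Mul(Function('Q')(-23), Pow(Add(-59, Function('l')(14)), Rational(1, 2)))) = Add(-237, Mul(0, Pow(Add(-59, 14), Rational(1, 2)))) = Add(-237, Mul(0, Pow(-45, Rational(1, 2)))) = Add(-237, Mul(0, Mul(3, I, Pow(5, Rational(1, 2))))) = Add(-237, 0) = -237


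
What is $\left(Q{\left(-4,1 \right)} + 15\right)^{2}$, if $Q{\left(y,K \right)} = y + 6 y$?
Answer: $169$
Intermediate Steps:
$Q{\left(y,K \right)} = 7 y$
$\left(Q{\left(-4,1 \right)} + 15\right)^{2} = \left(7 \left(-4\right) + 15\right)^{2} = \left(-28 + 15\right)^{2} = \left(-13\right)^{2} = 169$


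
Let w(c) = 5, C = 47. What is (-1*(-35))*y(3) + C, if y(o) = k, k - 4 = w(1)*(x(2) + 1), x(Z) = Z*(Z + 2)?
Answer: 1762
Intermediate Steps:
x(Z) = Z*(2 + Z)
k = 49 (k = 4 + 5*(2*(2 + 2) + 1) = 4 + 5*(2*4 + 1) = 4 + 5*(8 + 1) = 4 + 5*9 = 4 + 45 = 49)
y(o) = 49
(-1*(-35))*y(3) + C = -1*(-35)*49 + 47 = 35*49 + 47 = 1715 + 47 = 1762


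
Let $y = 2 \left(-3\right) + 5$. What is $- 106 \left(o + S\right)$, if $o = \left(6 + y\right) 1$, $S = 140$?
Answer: $-15370$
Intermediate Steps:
$y = -1$ ($y = -6 + 5 = -1$)
$o = 5$ ($o = \left(6 - 1\right) 1 = 5 \cdot 1 = 5$)
$- 106 \left(o + S\right) = - 106 \left(5 + 140\right) = \left(-106\right) 145 = -15370$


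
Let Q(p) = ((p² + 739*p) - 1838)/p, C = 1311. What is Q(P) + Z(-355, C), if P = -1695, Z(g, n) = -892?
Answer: -3130522/1695 ≈ -1846.9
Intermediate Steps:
Q(p) = (-1838 + p² + 739*p)/p
Q(P) + Z(-355, C) = (739 - 1695 - 1838/(-1695)) - 892 = (739 - 1695 - 1838*(-1/1695)) - 892 = (739 - 1695 + 1838/1695) - 892 = -1618582/1695 - 892 = -3130522/1695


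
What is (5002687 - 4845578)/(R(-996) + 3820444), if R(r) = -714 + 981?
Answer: 157109/3820711 ≈ 0.041120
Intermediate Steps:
R(r) = 267
(5002687 - 4845578)/(R(-996) + 3820444) = (5002687 - 4845578)/(267 + 3820444) = 157109/3820711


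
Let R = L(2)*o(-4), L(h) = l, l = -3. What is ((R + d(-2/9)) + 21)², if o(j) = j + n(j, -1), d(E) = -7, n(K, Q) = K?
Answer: 1444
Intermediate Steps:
L(h) = -3
o(j) = 2*j (o(j) = j + j = 2*j)
R = 24 (R = -6*(-4) = -3*(-8) = 24)
((R + d(-2/9)) + 21)² = ((24 - 7) + 21)² = (17 + 21)² = 38² = 1444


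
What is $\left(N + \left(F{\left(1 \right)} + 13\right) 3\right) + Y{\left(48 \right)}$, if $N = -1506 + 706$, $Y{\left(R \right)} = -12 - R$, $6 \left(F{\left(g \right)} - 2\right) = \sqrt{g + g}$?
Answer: $-815 + \frac{\sqrt{2}}{2} \approx -814.29$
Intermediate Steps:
$F{\left(g \right)} = 2 + \frac{\sqrt{2} \sqrt{g}}{6}$ ($F{\left(g \right)} = 2 + \frac{\sqrt{g + g}}{6} = 2 + \frac{\sqrt{2 g}}{6} = 2 + \frac{\sqrt{2} \sqrt{g}}{6}$)
$N = -800$
$\left(N + \left(F{\left(1 \right)} + 13\right) 3\right) + Y{\left(48 \right)} = \left(-800 + \left(\left(2 + \frac{\sqrt{2} \sqrt{1}}{6}\right) + 13\right) 3\right) - 60 = \left(-800 + \left(\left(2 + \frac{1}{6} \sqrt{2} \cdot 1\right) + 13\right) 3\right) - 60 = \left(-800 + \left(\left(2 + \frac{\sqrt{2}}{6}\right) + 13\right) 3\right) - 60 = \left(-800 + \left(15 + \frac{\sqrt{2}}{6}\right) 3\right) - 60 = \left(-800 + \left(45 + \frac{\sqrt{2}}{2}\right)\right) - 60 = \left(-755 + \frac{\sqrt{2}}{2}\right) - 60 = -815 + \frac{\sqrt{2}}{2}$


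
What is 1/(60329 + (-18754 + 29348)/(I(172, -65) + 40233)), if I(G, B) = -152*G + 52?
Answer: 14141/853122983 ≈ 1.6576e-5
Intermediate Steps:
I(G, B) = 52 - 152*G
1/(60329 + (-18754 + 29348)/(I(172, -65) + 40233)) = 1/(60329 + (-18754 + 29348)/((52 - 152*172) + 40233)) = 1/(60329 + 10594/((52 - 26144) + 40233)) = 1/(60329 + 10594/(-26092 + 40233)) = 1/(60329 + 10594/14141) = 1/(853122983/14141) = 14141/853122983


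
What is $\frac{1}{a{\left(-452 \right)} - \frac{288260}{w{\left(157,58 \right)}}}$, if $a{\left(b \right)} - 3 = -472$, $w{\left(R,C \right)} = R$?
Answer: $- \frac{157}{361893} \approx -0.00043383$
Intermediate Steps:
$a{\left(b \right)} = -469$ ($a{\left(b \right)} = 3 - 472 = -469$)
$\frac{1}{a{\left(-452 \right)} - \frac{288260}{w{\left(157,58 \right)}}} = \frac{1}{-469 - \frac{288260}{157}} = \frac{1}{- \frac{361893}{157}} = - \frac{157}{361893}$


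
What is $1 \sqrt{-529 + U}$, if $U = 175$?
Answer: $i \sqrt{354} \approx 18.815 i$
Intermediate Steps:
$1 \sqrt{-529 + U} = 1 \sqrt{-529 + 175} = 1 \sqrt{-354} = 1 i \sqrt{354} = i \sqrt{354}$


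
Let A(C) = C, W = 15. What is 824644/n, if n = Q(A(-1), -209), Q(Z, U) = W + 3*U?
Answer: -206161/153 ≈ -1347.5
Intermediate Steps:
Q(Z, U) = 15 + 3*U
n = -612 (n = 15 + 3*(-209) = 15 - 627 = -612)
824644/n = 824644/(-612) = 824644*(-1/612) = -206161/153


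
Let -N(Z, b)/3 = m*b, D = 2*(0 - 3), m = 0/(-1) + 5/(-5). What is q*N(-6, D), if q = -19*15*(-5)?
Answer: -25650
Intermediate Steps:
q = 1425 (q = -285*(-5) = 1425)
m = -1 (m = 0*(-1) + 5*(-⅕) = 0 - 1 = -1)
D = -6 (D = 2*(-3) = -6)
N(Z, b) = 3*b (N(Z, b) = -(-3)*b = 3*b)
q*N(-6, D) = 1425*(3*(-6)) = 1425*(-18) = -25650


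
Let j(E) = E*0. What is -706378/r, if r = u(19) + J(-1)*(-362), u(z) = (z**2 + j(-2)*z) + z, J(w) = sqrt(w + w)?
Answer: -33552955/50811 - 63927209*I*sqrt(2)/101622 ≈ -660.35 - 889.64*I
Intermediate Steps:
j(E) = 0
J(w) = sqrt(2)*sqrt(w) (J(w) = sqrt(2*w) = sqrt(2)*sqrt(w))
u(z) = z + z**2 (u(z) = (z**2 + 0*z) + z = (z**2 + 0) + z = z**2 + z = z + z**2)
r = 380 - 362*I*sqrt(2) (r = 19*(1 + 19) + (sqrt(2)*sqrt(-1))*(-362) = 19*20 + (sqrt(2)*I)*(-362) = 380 + (I*sqrt(2))*(-362) = 380 - 362*I*sqrt(2) ≈ 380.0 - 511.95*I)
-706378/r = -706378/(380 - 362*I*sqrt(2))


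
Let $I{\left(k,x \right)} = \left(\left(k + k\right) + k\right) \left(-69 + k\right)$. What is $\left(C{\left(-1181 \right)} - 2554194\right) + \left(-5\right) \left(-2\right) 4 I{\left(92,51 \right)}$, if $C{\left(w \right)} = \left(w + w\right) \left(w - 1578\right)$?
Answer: $4216484$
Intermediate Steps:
$C{\left(w \right)} = 2 w \left(-1578 + w\right)$
$I{\left(k,x \right)} = 3 k \left(-69 + k\right)$ ($I{\left(k,x \right)} = \left(2 k + k\right) \left(-69 + k\right) = 3 k \left(-69 + k\right)$)
$\left(C{\left(-1181 \right)} - 2554194\right) + \left(-5\right) \left(-2\right) 4 I{\left(92,51 \right)} = \left(2 \left(-1181\right) \left(-1578 - 1181\right) - 2554194\right) + \left(-5\right) \left(-2\right) 4 \cdot 3 \cdot 92 \left(-69 + 92\right) = \left(2 \left(-1181\right) \left(-2759\right) - 2554194\right) + 10 \cdot 4 \cdot 3 \cdot 92 \cdot 23 = \left(6516758 - 2554194\right) + 40 \cdot 6348 = 3962564 + 253920 = 4216484$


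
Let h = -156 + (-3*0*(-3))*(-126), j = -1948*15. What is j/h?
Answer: 2435/13 ≈ 187.31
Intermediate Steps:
j = -29220
h = -156 (h = -156 + (0*(-3))*(-126) = -156 + 0*(-126) = -156 + 0 = -156)
j/h = -29220/(-156) = -29220*(-1/156) = 2435/13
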